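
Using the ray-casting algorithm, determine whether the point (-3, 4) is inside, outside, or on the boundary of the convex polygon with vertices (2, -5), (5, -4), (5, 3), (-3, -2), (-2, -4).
The point (-3, 4) lies strictly outside the polygon

Cast a horizontal ray to the right from the query point and count how many polygon edges it crosses (each edge strictly once or zero times, handled with the usual half-open convention). 
Parity of crossings → even ⇒ outside.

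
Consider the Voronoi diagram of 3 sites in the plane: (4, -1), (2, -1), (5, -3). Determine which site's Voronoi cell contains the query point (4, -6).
Nearest site = (5, -3)

The Voronoi cell of site s contains exactly those query points closer to s than to any other site. Compute squared distances from q = (4, -6) to each site:
  (5 − 4)² + (-3 − -6)² = 10
  (4 − 4)² + (-1 − -6)² = 25
  (2 − 4)² + (-1 − -6)² = 29
Minimum is attained by (5, -3), so q lies in its Voronoi cell.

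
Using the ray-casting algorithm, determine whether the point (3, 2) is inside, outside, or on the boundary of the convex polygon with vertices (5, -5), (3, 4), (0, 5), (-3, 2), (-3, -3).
The point (3, 2) lies strictly inside the polygon

Cast a horizontal ray to the right from the query point and count how many polygon edges it crosses (each edge strictly once or zero times, handled with the usual half-open convention). 
Parity of crossings → odd ⇒ inside.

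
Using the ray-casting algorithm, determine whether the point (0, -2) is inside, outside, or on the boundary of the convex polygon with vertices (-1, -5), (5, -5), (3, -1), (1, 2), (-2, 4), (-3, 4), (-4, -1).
The point (0, -2) lies strictly inside the polygon

Cast a horizontal ray to the right from the query point and count how many polygon edges it crosses (each edge strictly once or zero times, handled with the usual half-open convention). 
Parity of crossings → odd ⇒ inside.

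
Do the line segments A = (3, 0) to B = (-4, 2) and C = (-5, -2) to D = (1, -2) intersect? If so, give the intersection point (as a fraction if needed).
No (intersection of containing lines falls outside at least one segment)

Parametrize and solve: t = -1, s = 5/2. At least one of these is outside [0, 1], so the segments do not intersect.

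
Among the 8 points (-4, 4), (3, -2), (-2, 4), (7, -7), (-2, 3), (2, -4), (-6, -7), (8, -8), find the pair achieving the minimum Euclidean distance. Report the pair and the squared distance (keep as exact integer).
Pair = ((-2, 4), (-2, 3)); squared distance = 1

Compute all C(8, 2) = 28 pairwise squared distances (x_i − x_j)² + (y_i − y_j)². The minimum is 1, attained by the pair ((-2, 4), (-2, 3)).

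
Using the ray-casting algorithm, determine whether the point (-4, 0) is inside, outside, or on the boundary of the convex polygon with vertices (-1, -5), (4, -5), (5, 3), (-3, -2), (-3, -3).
The point (-4, 0) lies strictly outside the polygon

Cast a horizontal ray to the right from the query point and count how many polygon edges it crosses (each edge strictly once or zero times, handled with the usual half-open convention). 
Parity of crossings → even ⇒ outside.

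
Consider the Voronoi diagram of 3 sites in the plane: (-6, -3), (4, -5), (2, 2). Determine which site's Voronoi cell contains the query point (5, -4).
Nearest site = (4, -5)

The Voronoi cell of site s contains exactly those query points closer to s than to any other site. Compute squared distances from q = (5, -4) to each site:
  (4 − 5)² + (-5 − -4)² = 2
  (2 − 5)² + (2 − -4)² = 45
  (-6 − 5)² + (-3 − -4)² = 122
Minimum is attained by (4, -5), so q lies in its Voronoi cell.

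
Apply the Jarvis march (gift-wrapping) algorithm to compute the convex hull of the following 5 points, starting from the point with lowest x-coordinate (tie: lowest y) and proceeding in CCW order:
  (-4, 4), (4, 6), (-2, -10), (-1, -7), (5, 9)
Hull (CCW) = [(-4, 4), (-2, -10), (4, 6), (5, 9)]

Jarvis march: at each step, from the current hull vertex p, select the next vertex q as the point such that every other point lies strictly to the left of (or on) the directed line p → q. (Equivalently: for every other point r, the cross product (q − p) × (r − p) ≥ 0.)
Starting point (lowest x, tie lowest y): (-4, 4). Wrap until returning to start. Resulting hull: (-4, 4), (-2, -10), (4, 6), (5, 9).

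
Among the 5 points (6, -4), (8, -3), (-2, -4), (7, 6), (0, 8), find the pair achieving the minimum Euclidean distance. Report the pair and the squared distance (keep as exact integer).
Pair = ((6, -4), (8, -3)); squared distance = 5

Compute all C(5, 2) = 10 pairwise squared distances (x_i − x_j)² + (y_i − y_j)². The minimum is 5, attained by the pair ((6, -4), (8, -3)).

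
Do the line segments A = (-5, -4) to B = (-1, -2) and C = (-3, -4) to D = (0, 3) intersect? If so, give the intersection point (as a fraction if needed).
Yes; intersection at (-27/11, -30/11) (t = 7/11 on AB, s = 2/11 on CD)

Parametrize AB as A + t(B − A) = (-5 + 4 t, -4 + 2 t) and CD as C + s(D − C) = (-3 + 3 s, -4 + 7 s). Solve the linear system for (t, s). Determinant = -22 ≠ 0, so a unique intersection of the containing lines exists. Solution: t = 7/11, s = 2/11 — both in [0, 1], so the segments cross. Intersection point: (-27/11, -30/11).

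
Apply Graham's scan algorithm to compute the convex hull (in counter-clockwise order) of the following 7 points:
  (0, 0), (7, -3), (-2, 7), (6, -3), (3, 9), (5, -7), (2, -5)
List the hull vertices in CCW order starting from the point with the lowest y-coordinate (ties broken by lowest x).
Hull (CCW) = [(5, -7), (7, -3), (3, 9), (-2, 7), (0, 0), (2, -5)]

Graham scan procedure:
  1. Find the pivot p₀ = point with lowest y (tie → lowest x): (5, -7).
  2. Sort the remaining points by polar angle around p₀.
  3. Walk through sorted points, maintaining a stack; pop the top while the last three entries make a non-left turn (cross product ≤ 0).
  4. Final stack is the convex hull in CCW order: (5, -7), (7, -3), (3, 9), (-2, 7), (0, 0), (2, -5).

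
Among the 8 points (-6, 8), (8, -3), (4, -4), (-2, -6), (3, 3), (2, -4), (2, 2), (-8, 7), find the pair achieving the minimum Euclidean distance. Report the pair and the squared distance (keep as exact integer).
Pair = ((3, 3), (2, 2)); squared distance = 2

Compute all C(8, 2) = 28 pairwise squared distances (x_i − x_j)² + (y_i − y_j)². The minimum is 2, attained by the pair ((3, 3), (2, 2)).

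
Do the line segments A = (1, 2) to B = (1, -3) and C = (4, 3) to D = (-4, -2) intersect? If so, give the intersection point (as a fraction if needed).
Yes; intersection at (1, 9/8) (t = 7/40 on AB, s = 3/8 on CD)

Parametrize AB as A + t(B − A) = (1 + 0 t, 2 + -5 t) and CD as C + s(D − C) = (4 + -8 s, 3 + -5 s). Solve the linear system for (t, s). Determinant = 40 ≠ 0, so a unique intersection of the containing lines exists. Solution: t = 7/40, s = 3/8 — both in [0, 1], so the segments cross. Intersection point: (1, 9/8).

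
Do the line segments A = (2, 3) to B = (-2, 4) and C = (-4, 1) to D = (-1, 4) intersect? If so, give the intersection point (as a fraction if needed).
Yes; intersection at (-6/5, 19/5) (t = 4/5 on AB, s = 14/15 on CD)

Parametrize AB as A + t(B − A) = (2 + -4 t, 3 + 1 t) and CD as C + s(D − C) = (-4 + 3 s, 1 + 3 s). Solve the linear system for (t, s). Determinant = 15 ≠ 0, so a unique intersection of the containing lines exists. Solution: t = 4/5, s = 14/15 — both in [0, 1], so the segments cross. Intersection point: (-6/5, 19/5).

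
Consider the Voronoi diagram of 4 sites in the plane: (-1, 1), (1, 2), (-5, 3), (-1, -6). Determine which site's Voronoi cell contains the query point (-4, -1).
Nearest site = (-1, 1)

The Voronoi cell of site s contains exactly those query points closer to s than to any other site. Compute squared distances from q = (-4, -1) to each site:
  (-1 − -4)² + (1 − -1)² = 13
  (-5 − -4)² + (3 − -1)² = 17
  (-1 − -4)² + (-6 − -1)² = 34
  (1 − -4)² + (2 − -1)² = 34
Minimum is attained by (-1, 1), so q lies in its Voronoi cell.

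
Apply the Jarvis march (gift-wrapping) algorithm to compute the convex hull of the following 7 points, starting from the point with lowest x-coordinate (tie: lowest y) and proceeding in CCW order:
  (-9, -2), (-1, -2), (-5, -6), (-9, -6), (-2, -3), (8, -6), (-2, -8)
Hull (CCW) = [(-9, -6), (-2, -8), (8, -6), (-1, -2), (-9, -2)]

Jarvis march: at each step, from the current hull vertex p, select the next vertex q as the point such that every other point lies strictly to the left of (or on) the directed line p → q. (Equivalently: for every other point r, the cross product (q − p) × (r − p) ≥ 0.)
Starting point (lowest x, tie lowest y): (-9, -6). Wrap until returning to start. Resulting hull: (-9, -6), (-2, -8), (8, -6), (-1, -2), (-9, -2).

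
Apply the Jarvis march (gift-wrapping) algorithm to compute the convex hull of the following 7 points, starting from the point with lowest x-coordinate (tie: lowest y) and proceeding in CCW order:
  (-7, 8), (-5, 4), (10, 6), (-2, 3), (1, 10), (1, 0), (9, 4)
Hull (CCW) = [(-7, 8), (-5, 4), (1, 0), (9, 4), (10, 6), (1, 10)]

Jarvis march: at each step, from the current hull vertex p, select the next vertex q as the point such that every other point lies strictly to the left of (or on) the directed line p → q. (Equivalently: for every other point r, the cross product (q − p) × (r − p) ≥ 0.)
Starting point (lowest x, tie lowest y): (-7, 8). Wrap until returning to start. Resulting hull: (-7, 8), (-5, 4), (1, 0), (9, 4), (10, 6), (1, 10).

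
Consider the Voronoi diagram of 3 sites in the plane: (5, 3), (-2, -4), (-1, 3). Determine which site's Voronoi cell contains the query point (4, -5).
Nearest site = (-2, -4)

The Voronoi cell of site s contains exactly those query points closer to s than to any other site. Compute squared distances from q = (4, -5) to each site:
  (-2 − 4)² + (-4 − -5)² = 37
  (5 − 4)² + (3 − -5)² = 65
  (-1 − 4)² + (3 − -5)² = 89
Minimum is attained by (-2, -4), so q lies in its Voronoi cell.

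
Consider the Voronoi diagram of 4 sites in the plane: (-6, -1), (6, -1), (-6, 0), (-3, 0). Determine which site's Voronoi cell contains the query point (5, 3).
Nearest site = (6, -1)

The Voronoi cell of site s contains exactly those query points closer to s than to any other site. Compute squared distances from q = (5, 3) to each site:
  (6 − 5)² + (-1 − 3)² = 17
  (-3 − 5)² + (0 − 3)² = 73
  (-6 − 5)² + (0 − 3)² = 130
  (-6 − 5)² + (-1 − 3)² = 137
Minimum is attained by (6, -1), so q lies in its Voronoi cell.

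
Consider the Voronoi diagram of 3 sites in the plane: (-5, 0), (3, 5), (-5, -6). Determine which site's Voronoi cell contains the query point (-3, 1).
Nearest site = (-5, 0)

The Voronoi cell of site s contains exactly those query points closer to s than to any other site. Compute squared distances from q = (-3, 1) to each site:
  (-5 − -3)² + (0 − 1)² = 5
  (3 − -3)² + (5 − 1)² = 52
  (-5 − -3)² + (-6 − 1)² = 53
Minimum is attained by (-5, 0), so q lies in its Voronoi cell.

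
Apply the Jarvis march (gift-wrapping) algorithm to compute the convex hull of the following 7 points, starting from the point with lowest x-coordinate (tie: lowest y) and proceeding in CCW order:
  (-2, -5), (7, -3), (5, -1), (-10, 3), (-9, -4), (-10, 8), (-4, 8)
Hull (CCW) = [(-10, 3), (-9, -4), (-2, -5), (7, -3), (-4, 8), (-10, 8)]

Jarvis march: at each step, from the current hull vertex p, select the next vertex q as the point such that every other point lies strictly to the left of (or on) the directed line p → q. (Equivalently: for every other point r, the cross product (q − p) × (r − p) ≥ 0.)
Starting point (lowest x, tie lowest y): (-10, 3). Wrap until returning to start. Resulting hull: (-10, 3), (-9, -4), (-2, -5), (7, -3), (-4, 8), (-10, 8).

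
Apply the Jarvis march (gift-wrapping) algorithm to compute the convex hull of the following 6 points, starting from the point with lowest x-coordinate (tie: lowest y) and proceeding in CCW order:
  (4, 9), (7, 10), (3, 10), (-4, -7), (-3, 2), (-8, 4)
Hull (CCW) = [(-8, 4), (-4, -7), (7, 10), (3, 10)]

Jarvis march: at each step, from the current hull vertex p, select the next vertex q as the point such that every other point lies strictly to the left of (or on) the directed line p → q. (Equivalently: for every other point r, the cross product (q − p) × (r − p) ≥ 0.)
Starting point (lowest x, tie lowest y): (-8, 4). Wrap until returning to start. Resulting hull: (-8, 4), (-4, -7), (7, 10), (3, 10).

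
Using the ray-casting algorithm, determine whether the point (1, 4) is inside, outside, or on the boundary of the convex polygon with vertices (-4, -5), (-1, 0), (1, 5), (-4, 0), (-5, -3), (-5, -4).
The point (1, 4) lies strictly outside the polygon

Cast a horizontal ray to the right from the query point and count how many polygon edges it crosses (each edge strictly once or zero times, handled with the usual half-open convention). 
Parity of crossings → even ⇒ outside.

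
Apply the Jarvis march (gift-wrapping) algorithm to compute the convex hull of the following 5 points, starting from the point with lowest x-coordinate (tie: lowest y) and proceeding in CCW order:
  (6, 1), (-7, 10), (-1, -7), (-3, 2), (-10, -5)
Hull (CCW) = [(-10, -5), (-1, -7), (6, 1), (-7, 10)]

Jarvis march: at each step, from the current hull vertex p, select the next vertex q as the point such that every other point lies strictly to the left of (or on) the directed line p → q. (Equivalently: for every other point r, the cross product (q − p) × (r − p) ≥ 0.)
Starting point (lowest x, tie lowest y): (-10, -5). Wrap until returning to start. Resulting hull: (-10, -5), (-1, -7), (6, 1), (-7, 10).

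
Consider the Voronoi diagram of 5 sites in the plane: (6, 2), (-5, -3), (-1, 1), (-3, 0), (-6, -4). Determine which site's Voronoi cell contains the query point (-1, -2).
Nearest site = (-3, 0)

The Voronoi cell of site s contains exactly those query points closer to s than to any other site. Compute squared distances from q = (-1, -2) to each site:
  (-3 − -1)² + (0 − -2)² = 8
  (-1 − -1)² + (1 − -2)² = 9
  (-5 − -1)² + (-3 − -2)² = 17
  (-6 − -1)² + (-4 − -2)² = 29
  (6 − -1)² + (2 − -2)² = 65
Minimum is attained by (-3, 0), so q lies in its Voronoi cell.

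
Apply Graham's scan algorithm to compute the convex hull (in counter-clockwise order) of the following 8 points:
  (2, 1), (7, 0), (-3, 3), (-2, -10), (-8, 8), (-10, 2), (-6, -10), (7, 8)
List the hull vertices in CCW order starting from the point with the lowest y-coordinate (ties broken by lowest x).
Hull (CCW) = [(-6, -10), (-2, -10), (7, 0), (7, 8), (-8, 8), (-10, 2)]

Graham scan procedure:
  1. Find the pivot p₀ = point with lowest y (tie → lowest x): (-6, -10).
  2. Sort the remaining points by polar angle around p₀.
  3. Walk through sorted points, maintaining a stack; pop the top while the last three entries make a non-left turn (cross product ≤ 0).
  4. Final stack is the convex hull in CCW order: (-6, -10), (-2, -10), (7, 0), (7, 8), (-8, 8), (-10, 2).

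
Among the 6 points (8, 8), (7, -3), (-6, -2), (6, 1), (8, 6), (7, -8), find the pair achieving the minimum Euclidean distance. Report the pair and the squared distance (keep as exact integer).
Pair = ((8, 8), (8, 6)); squared distance = 4

Compute all C(6, 2) = 15 pairwise squared distances (x_i − x_j)² + (y_i − y_j)². The minimum is 4, attained by the pair ((8, 8), (8, 6)).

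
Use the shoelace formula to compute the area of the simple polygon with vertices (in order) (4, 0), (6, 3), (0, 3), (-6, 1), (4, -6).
Area = 52

Shoelace formula: Area = (1/2) |Σ_i (x_i · y_{i+1} − x_{i+1} · y_i)| (indices mod n). Compute each cross term:
  (4)(3) − (6)(0) = 12
  (6)(3) − (0)(3) = 18
  (0)(1) − (-6)(3) = 18
  (-6)(-6) − (4)(1) = 32
  (4)(0) − (4)(-6) = 24
Sum = 104, so (signed) Area = 104/2 = 52, |Area| = 52.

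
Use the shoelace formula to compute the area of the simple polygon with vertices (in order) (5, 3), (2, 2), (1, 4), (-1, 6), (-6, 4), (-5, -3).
Area = 45

Shoelace formula: Area = (1/2) |Σ_i (x_i · y_{i+1} − x_{i+1} · y_i)| (indices mod n). Compute each cross term:
  (5)(2) − (2)(3) = 4
  (2)(4) − (1)(2) = 6
  (1)(6) − (-1)(4) = 10
  (-1)(4) − (-6)(6) = 32
  (-6)(-3) − (-5)(4) = 38
  (-5)(3) − (5)(-3) = 0
Sum = 90, so (signed) Area = 90/2 = 45, |Area| = 45.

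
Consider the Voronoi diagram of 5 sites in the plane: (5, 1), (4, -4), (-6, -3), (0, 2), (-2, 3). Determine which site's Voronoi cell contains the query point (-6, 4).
Nearest site = (-2, 3)

The Voronoi cell of site s contains exactly those query points closer to s than to any other site. Compute squared distances from q = (-6, 4) to each site:
  (-2 − -6)² + (3 − 4)² = 17
  (0 − -6)² + (2 − 4)² = 40
  (-6 − -6)² + (-3 − 4)² = 49
  (5 − -6)² + (1 − 4)² = 130
  (4 − -6)² + (-4 − 4)² = 164
Minimum is attained by (-2, 3), so q lies in its Voronoi cell.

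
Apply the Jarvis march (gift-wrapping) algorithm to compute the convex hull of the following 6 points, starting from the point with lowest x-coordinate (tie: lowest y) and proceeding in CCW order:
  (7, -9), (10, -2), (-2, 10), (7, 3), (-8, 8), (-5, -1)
Hull (CCW) = [(-8, 8), (-5, -1), (7, -9), (10, -2), (7, 3), (-2, 10)]

Jarvis march: at each step, from the current hull vertex p, select the next vertex q as the point such that every other point lies strictly to the left of (or on) the directed line p → q. (Equivalently: for every other point r, the cross product (q − p) × (r − p) ≥ 0.)
Starting point (lowest x, tie lowest y): (-8, 8). Wrap until returning to start. Resulting hull: (-8, 8), (-5, -1), (7, -9), (10, -2), (7, 3), (-2, 10).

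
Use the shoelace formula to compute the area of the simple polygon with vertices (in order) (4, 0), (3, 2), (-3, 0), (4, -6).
Area = 28

Shoelace formula: Area = (1/2) |Σ_i (x_i · y_{i+1} − x_{i+1} · y_i)| (indices mod n). Compute each cross term:
  (4)(2) − (3)(0) = 8
  (3)(0) − (-3)(2) = 6
  (-3)(-6) − (4)(0) = 18
  (4)(0) − (4)(-6) = 24
Sum = 56, so (signed) Area = 56/2 = 28, |Area| = 28.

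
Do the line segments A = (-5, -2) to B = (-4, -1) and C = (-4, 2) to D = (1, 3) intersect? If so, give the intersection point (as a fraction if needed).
No (intersection of containing lines falls outside at least one segment)

Parametrize and solve: t = 19/4, s = 3/4. At least one of these is outside [0, 1], so the segments do not intersect.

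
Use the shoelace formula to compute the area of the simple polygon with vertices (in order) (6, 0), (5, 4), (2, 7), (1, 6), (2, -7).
Area = 79/2

Shoelace formula: Area = (1/2) |Σ_i (x_i · y_{i+1} − x_{i+1} · y_i)| (indices mod n). Compute each cross term:
  (6)(4) − (5)(0) = 24
  (5)(7) − (2)(4) = 27
  (2)(6) − (1)(7) = 5
  (1)(-7) − (2)(6) = -19
  (2)(0) − (6)(-7) = 42
Sum = 79, so (signed) Area = 79/2 = 79/2, |Area| = 79/2.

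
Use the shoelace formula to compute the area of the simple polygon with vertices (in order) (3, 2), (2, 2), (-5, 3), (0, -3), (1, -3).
Area = 47/2

Shoelace formula: Area = (1/2) |Σ_i (x_i · y_{i+1} − x_{i+1} · y_i)| (indices mod n). Compute each cross term:
  (3)(2) − (2)(2) = 2
  (2)(3) − (-5)(2) = 16
  (-5)(-3) − (0)(3) = 15
  (0)(-3) − (1)(-3) = 3
  (1)(2) − (3)(-3) = 11
Sum = 47, so (signed) Area = 47/2 = 47/2, |Area| = 47/2.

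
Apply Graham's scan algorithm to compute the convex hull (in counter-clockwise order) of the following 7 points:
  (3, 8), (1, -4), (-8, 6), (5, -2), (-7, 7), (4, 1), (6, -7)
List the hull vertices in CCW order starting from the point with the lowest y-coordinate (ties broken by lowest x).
Hull (CCW) = [(6, -7), (3, 8), (-7, 7), (-8, 6), (1, -4)]

Graham scan procedure:
  1. Find the pivot p₀ = point with lowest y (tie → lowest x): (6, -7).
  2. Sort the remaining points by polar angle around p₀.
  3. Walk through sorted points, maintaining a stack; pop the top while the last three entries make a non-left turn (cross product ≤ 0).
  4. Final stack is the convex hull in CCW order: (6, -7), (3, 8), (-7, 7), (-8, 6), (1, -4).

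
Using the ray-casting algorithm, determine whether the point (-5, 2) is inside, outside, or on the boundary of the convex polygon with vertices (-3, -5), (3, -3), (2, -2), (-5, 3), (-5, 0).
The point (-5, 2) lies on the polygon boundary

Boundary check: the query satisfies the collinearity and bounding-box conditions for some polygon edge, so it lies exactly on the boundary.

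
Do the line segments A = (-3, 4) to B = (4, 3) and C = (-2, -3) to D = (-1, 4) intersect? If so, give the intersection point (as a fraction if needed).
Yes; intersection at (-26/25, 93/25) (t = 7/25 on AB, s = 24/25 on CD)

Parametrize AB as A + t(B − A) = (-3 + 7 t, 4 + -1 t) and CD as C + s(D − C) = (-2 + 1 s, -3 + 7 s). Solve the linear system for (t, s). Determinant = -50 ≠ 0, so a unique intersection of the containing lines exists. Solution: t = 7/25, s = 24/25 — both in [0, 1], so the segments cross. Intersection point: (-26/25, 93/25).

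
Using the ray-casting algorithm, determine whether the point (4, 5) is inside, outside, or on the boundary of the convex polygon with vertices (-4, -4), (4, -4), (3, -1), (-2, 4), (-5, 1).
The point (4, 5) lies strictly outside the polygon

Cast a horizontal ray to the right from the query point and count how many polygon edges it crosses (each edge strictly once or zero times, handled with the usual half-open convention). 
Parity of crossings → even ⇒ outside.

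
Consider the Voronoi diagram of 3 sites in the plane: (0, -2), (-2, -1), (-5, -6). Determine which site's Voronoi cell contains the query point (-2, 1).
Nearest site = (-2, -1)

The Voronoi cell of site s contains exactly those query points closer to s than to any other site. Compute squared distances from q = (-2, 1) to each site:
  (-2 − -2)² + (-1 − 1)² = 4
  (0 − -2)² + (-2 − 1)² = 13
  (-5 − -2)² + (-6 − 1)² = 58
Minimum is attained by (-2, -1), so q lies in its Voronoi cell.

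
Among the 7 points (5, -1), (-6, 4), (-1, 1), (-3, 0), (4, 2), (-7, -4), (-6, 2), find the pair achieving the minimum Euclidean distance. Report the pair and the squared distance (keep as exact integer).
Pair = ((-6, 4), (-6, 2)); squared distance = 4

Compute all C(7, 2) = 21 pairwise squared distances (x_i − x_j)² + (y_i − y_j)². The minimum is 4, attained by the pair ((-6, 4), (-6, 2)).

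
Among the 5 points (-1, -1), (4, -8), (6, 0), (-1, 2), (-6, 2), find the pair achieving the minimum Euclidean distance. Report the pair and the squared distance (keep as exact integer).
Pair = ((-1, -1), (-1, 2)); squared distance = 9

Compute all C(5, 2) = 10 pairwise squared distances (x_i − x_j)² + (y_i − y_j)². The minimum is 9, attained by the pair ((-1, -1), (-1, 2)).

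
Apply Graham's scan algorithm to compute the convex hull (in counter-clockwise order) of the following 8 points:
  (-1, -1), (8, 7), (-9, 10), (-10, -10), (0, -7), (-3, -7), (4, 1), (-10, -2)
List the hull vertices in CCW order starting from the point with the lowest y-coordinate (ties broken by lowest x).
Hull (CCW) = [(-10, -10), (0, -7), (8, 7), (-9, 10), (-10, -2)]

Graham scan procedure:
  1. Find the pivot p₀ = point with lowest y (tie → lowest x): (-10, -10).
  2. Sort the remaining points by polar angle around p₀.
  3. Walk through sorted points, maintaining a stack; pop the top while the last three entries make a non-left turn (cross product ≤ 0).
  4. Final stack is the convex hull in CCW order: (-10, -10), (0, -7), (8, 7), (-9, 10), (-10, -2).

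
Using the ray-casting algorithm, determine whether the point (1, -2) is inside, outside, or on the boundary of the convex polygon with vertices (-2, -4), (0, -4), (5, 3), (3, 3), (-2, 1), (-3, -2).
The point (1, -2) lies strictly inside the polygon

Cast a horizontal ray to the right from the query point and count how many polygon edges it crosses (each edge strictly once or zero times, handled with the usual half-open convention). 
Parity of crossings → odd ⇒ inside.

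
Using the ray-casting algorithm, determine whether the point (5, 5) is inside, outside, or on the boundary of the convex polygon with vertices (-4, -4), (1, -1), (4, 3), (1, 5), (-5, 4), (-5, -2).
The point (5, 5) lies strictly outside the polygon

Cast a horizontal ray to the right from the query point and count how many polygon edges it crosses (each edge strictly once or zero times, handled with the usual half-open convention). 
Parity of crossings → even ⇒ outside.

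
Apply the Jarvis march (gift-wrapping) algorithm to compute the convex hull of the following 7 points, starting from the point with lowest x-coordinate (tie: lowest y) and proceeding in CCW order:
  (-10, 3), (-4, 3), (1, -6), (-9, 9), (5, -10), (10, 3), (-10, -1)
Hull (CCW) = [(-10, -1), (5, -10), (10, 3), (-9, 9), (-10, 3)]

Jarvis march: at each step, from the current hull vertex p, select the next vertex q as the point such that every other point lies strictly to the left of (or on) the directed line p → q. (Equivalently: for every other point r, the cross product (q − p) × (r − p) ≥ 0.)
Starting point (lowest x, tie lowest y): (-10, -1). Wrap until returning to start. Resulting hull: (-10, -1), (5, -10), (10, 3), (-9, 9), (-10, 3).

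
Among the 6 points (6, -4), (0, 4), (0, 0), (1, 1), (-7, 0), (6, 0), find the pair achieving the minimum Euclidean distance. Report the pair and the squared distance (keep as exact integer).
Pair = ((0, 0), (1, 1)); squared distance = 2

Compute all C(6, 2) = 15 pairwise squared distances (x_i − x_j)² + (y_i − y_j)². The minimum is 2, attained by the pair ((0, 0), (1, 1)).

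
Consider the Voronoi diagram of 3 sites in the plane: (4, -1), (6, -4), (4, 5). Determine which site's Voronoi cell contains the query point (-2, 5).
Nearest site = (4, 5)

The Voronoi cell of site s contains exactly those query points closer to s than to any other site. Compute squared distances from q = (-2, 5) to each site:
  (4 − -2)² + (5 − 5)² = 36
  (4 − -2)² + (-1 − 5)² = 72
  (6 − -2)² + (-4 − 5)² = 145
Minimum is attained by (4, 5), so q lies in its Voronoi cell.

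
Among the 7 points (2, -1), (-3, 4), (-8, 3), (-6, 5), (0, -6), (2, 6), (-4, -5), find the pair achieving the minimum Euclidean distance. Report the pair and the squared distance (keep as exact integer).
Pair = ((-8, 3), (-6, 5)); squared distance = 8

Compute all C(7, 2) = 21 pairwise squared distances (x_i − x_j)² + (y_i − y_j)². The minimum is 8, attained by the pair ((-8, 3), (-6, 5)).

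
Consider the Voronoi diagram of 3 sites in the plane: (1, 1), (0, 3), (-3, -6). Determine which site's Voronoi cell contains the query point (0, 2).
Nearest site = (0, 3)

The Voronoi cell of site s contains exactly those query points closer to s than to any other site. Compute squared distances from q = (0, 2) to each site:
  (0 − 0)² + (3 − 2)² = 1
  (1 − 0)² + (1 − 2)² = 2
  (-3 − 0)² + (-6 − 2)² = 73
Minimum is attained by (0, 3), so q lies in its Voronoi cell.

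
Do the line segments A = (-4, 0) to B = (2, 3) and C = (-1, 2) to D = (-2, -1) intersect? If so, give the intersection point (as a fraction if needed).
Yes; intersection at (-6/5, 7/5) (t = 7/15 on AB, s = 1/5 on CD)

Parametrize AB as A + t(B − A) = (-4 + 6 t, 0 + 3 t) and CD as C + s(D − C) = (-1 + -1 s, 2 + -3 s). Solve the linear system for (t, s). Determinant = 15 ≠ 0, so a unique intersection of the containing lines exists. Solution: t = 7/15, s = 1/5 — both in [0, 1], so the segments cross. Intersection point: (-6/5, 7/5).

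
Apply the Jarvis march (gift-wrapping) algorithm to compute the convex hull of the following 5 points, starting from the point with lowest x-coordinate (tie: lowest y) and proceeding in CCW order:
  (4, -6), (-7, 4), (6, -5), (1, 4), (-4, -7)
Hull (CCW) = [(-7, 4), (-4, -7), (4, -6), (6, -5), (1, 4)]

Jarvis march: at each step, from the current hull vertex p, select the next vertex q as the point such that every other point lies strictly to the left of (or on) the directed line p → q. (Equivalently: for every other point r, the cross product (q − p) × (r − p) ≥ 0.)
Starting point (lowest x, tie lowest y): (-7, 4). Wrap until returning to start. Resulting hull: (-7, 4), (-4, -7), (4, -6), (6, -5), (1, 4).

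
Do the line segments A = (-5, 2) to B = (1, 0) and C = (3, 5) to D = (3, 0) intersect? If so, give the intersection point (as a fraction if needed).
No (intersection of containing lines falls outside at least one segment)

Parametrize and solve: t = 4/3, s = 17/15. At least one of these is outside [0, 1], so the segments do not intersect.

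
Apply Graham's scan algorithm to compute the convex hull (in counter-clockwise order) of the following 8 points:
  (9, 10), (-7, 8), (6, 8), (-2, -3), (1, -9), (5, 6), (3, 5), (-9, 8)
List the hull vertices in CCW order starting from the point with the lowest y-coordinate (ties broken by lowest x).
Hull (CCW) = [(1, -9), (9, 10), (-9, 8)]

Graham scan procedure:
  1. Find the pivot p₀ = point with lowest y (tie → lowest x): (1, -9).
  2. Sort the remaining points by polar angle around p₀.
  3. Walk through sorted points, maintaining a stack; pop the top while the last three entries make a non-left turn (cross product ≤ 0).
  4. Final stack is the convex hull in CCW order: (1, -9), (9, 10), (-9, 8).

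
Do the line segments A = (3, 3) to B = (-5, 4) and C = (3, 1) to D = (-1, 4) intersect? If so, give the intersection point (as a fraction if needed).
Yes; intersection at (-1/5, 17/5) (t = 2/5 on AB, s = 4/5 on CD)

Parametrize AB as A + t(B − A) = (3 + -8 t, 3 + 1 t) and CD as C + s(D − C) = (3 + -4 s, 1 + 3 s). Solve the linear system for (t, s). Determinant = 20 ≠ 0, so a unique intersection of the containing lines exists. Solution: t = 2/5, s = 4/5 — both in [0, 1], so the segments cross. Intersection point: (-1/5, 17/5).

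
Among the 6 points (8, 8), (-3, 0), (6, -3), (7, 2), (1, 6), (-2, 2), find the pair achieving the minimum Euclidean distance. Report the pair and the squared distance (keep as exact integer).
Pair = ((-3, 0), (-2, 2)); squared distance = 5

Compute all C(6, 2) = 15 pairwise squared distances (x_i − x_j)² + (y_i − y_j)². The minimum is 5, attained by the pair ((-3, 0), (-2, 2)).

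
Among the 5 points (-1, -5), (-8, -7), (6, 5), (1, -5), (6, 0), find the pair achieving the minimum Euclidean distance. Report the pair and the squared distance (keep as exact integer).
Pair = ((-1, -5), (1, -5)); squared distance = 4

Compute all C(5, 2) = 10 pairwise squared distances (x_i − x_j)² + (y_i − y_j)². The minimum is 4, attained by the pair ((-1, -5), (1, -5)).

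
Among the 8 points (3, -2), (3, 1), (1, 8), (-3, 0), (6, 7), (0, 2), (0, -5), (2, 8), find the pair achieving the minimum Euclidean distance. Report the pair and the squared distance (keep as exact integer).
Pair = ((1, 8), (2, 8)); squared distance = 1

Compute all C(8, 2) = 28 pairwise squared distances (x_i − x_j)² + (y_i − y_j)². The minimum is 1, attained by the pair ((1, 8), (2, 8)).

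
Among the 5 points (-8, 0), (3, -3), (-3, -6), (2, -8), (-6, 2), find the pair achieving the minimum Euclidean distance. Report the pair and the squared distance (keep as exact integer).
Pair = ((-8, 0), (-6, 2)); squared distance = 8

Compute all C(5, 2) = 10 pairwise squared distances (x_i − x_j)² + (y_i − y_j)². The minimum is 8, attained by the pair ((-8, 0), (-6, 2)).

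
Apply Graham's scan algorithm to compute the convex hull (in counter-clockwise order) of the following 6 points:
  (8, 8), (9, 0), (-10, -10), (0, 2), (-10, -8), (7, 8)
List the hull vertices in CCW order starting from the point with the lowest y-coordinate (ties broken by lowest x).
Hull (CCW) = [(-10, -10), (9, 0), (8, 8), (7, 8), (0, 2), (-10, -8)]

Graham scan procedure:
  1. Find the pivot p₀ = point with lowest y (tie → lowest x): (-10, -10).
  2. Sort the remaining points by polar angle around p₀.
  3. Walk through sorted points, maintaining a stack; pop the top while the last three entries make a non-left turn (cross product ≤ 0).
  4. Final stack is the convex hull in CCW order: (-10, -10), (9, 0), (8, 8), (7, 8), (0, 2), (-10, -8).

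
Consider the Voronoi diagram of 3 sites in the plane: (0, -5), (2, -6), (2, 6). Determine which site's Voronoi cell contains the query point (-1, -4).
Nearest site = (0, -5)

The Voronoi cell of site s contains exactly those query points closer to s than to any other site. Compute squared distances from q = (-1, -4) to each site:
  (0 − -1)² + (-5 − -4)² = 2
  (2 − -1)² + (-6 − -4)² = 13
  (2 − -1)² + (6 − -4)² = 109
Minimum is attained by (0, -5), so q lies in its Voronoi cell.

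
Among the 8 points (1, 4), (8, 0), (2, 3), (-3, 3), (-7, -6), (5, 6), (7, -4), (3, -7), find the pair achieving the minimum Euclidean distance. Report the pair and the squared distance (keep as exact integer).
Pair = ((1, 4), (2, 3)); squared distance = 2

Compute all C(8, 2) = 28 pairwise squared distances (x_i − x_j)² + (y_i − y_j)². The minimum is 2, attained by the pair ((1, 4), (2, 3)).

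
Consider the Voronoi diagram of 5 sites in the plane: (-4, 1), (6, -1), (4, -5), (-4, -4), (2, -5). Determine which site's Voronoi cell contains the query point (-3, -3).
Nearest site = (-4, -4)

The Voronoi cell of site s contains exactly those query points closer to s than to any other site. Compute squared distances from q = (-3, -3) to each site:
  (-4 − -3)² + (-4 − -3)² = 2
  (-4 − -3)² + (1 − -3)² = 17
  (2 − -3)² + (-5 − -3)² = 29
  (4 − -3)² + (-5 − -3)² = 53
  (6 − -3)² + (-1 − -3)² = 85
Minimum is attained by (-4, -4), so q lies in its Voronoi cell.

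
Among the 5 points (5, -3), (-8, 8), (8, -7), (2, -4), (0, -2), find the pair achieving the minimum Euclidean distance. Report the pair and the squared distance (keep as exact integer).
Pair = ((2, -4), (0, -2)); squared distance = 8

Compute all C(5, 2) = 10 pairwise squared distances (x_i − x_j)² + (y_i − y_j)². The minimum is 8, attained by the pair ((2, -4), (0, -2)).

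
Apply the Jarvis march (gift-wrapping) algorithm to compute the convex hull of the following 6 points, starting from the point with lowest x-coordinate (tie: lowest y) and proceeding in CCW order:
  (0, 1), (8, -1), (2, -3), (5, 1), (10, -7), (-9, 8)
Hull (CCW) = [(-9, 8), (2, -3), (10, -7), (8, -1), (5, 1)]

Jarvis march: at each step, from the current hull vertex p, select the next vertex q as the point such that every other point lies strictly to the left of (or on) the directed line p → q. (Equivalently: for every other point r, the cross product (q − p) × (r − p) ≥ 0.)
Starting point (lowest x, tie lowest y): (-9, 8). Wrap until returning to start. Resulting hull: (-9, 8), (2, -3), (10, -7), (8, -1), (5, 1).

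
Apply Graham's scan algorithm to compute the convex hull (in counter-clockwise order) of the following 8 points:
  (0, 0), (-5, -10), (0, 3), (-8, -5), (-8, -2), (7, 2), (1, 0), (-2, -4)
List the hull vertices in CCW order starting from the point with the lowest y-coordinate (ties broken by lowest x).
Hull (CCW) = [(-5, -10), (7, 2), (0, 3), (-8, -2), (-8, -5)]

Graham scan procedure:
  1. Find the pivot p₀ = point with lowest y (tie → lowest x): (-5, -10).
  2. Sort the remaining points by polar angle around p₀.
  3. Walk through sorted points, maintaining a stack; pop the top while the last three entries make a non-left turn (cross product ≤ 0).
  4. Final stack is the convex hull in CCW order: (-5, -10), (7, 2), (0, 3), (-8, -2), (-8, -5).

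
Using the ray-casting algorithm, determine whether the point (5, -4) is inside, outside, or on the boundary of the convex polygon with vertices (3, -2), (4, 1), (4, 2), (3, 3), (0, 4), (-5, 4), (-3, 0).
The point (5, -4) lies strictly outside the polygon

Cast a horizontal ray to the right from the query point and count how many polygon edges it crosses (each edge strictly once or zero times, handled with the usual half-open convention). 
Parity of crossings → even ⇒ outside.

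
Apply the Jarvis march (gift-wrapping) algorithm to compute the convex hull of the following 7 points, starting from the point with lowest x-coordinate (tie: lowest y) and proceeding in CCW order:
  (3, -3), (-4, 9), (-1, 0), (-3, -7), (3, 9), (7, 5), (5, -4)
Hull (CCW) = [(-4, 9), (-3, -7), (5, -4), (7, 5), (3, 9)]

Jarvis march: at each step, from the current hull vertex p, select the next vertex q as the point such that every other point lies strictly to the left of (or on) the directed line p → q. (Equivalently: for every other point r, the cross product (q − p) × (r − p) ≥ 0.)
Starting point (lowest x, tie lowest y): (-4, 9). Wrap until returning to start. Resulting hull: (-4, 9), (-3, -7), (5, -4), (7, 5), (3, 9).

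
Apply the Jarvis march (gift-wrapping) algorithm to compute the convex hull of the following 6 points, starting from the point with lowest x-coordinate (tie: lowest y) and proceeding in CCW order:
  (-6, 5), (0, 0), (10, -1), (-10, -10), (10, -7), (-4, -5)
Hull (CCW) = [(-10, -10), (10, -7), (10, -1), (-6, 5)]

Jarvis march: at each step, from the current hull vertex p, select the next vertex q as the point such that every other point lies strictly to the left of (or on) the directed line p → q. (Equivalently: for every other point r, the cross product (q − p) × (r − p) ≥ 0.)
Starting point (lowest x, tie lowest y): (-10, -10). Wrap until returning to start. Resulting hull: (-10, -10), (10, -7), (10, -1), (-6, 5).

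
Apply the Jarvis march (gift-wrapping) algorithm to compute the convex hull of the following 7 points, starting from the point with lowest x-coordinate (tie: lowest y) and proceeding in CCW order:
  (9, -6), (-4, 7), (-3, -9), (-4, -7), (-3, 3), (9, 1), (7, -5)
Hull (CCW) = [(-4, -7), (-3, -9), (9, -6), (9, 1), (-4, 7)]

Jarvis march: at each step, from the current hull vertex p, select the next vertex q as the point such that every other point lies strictly to the left of (or on) the directed line p → q. (Equivalently: for every other point r, the cross product (q − p) × (r − p) ≥ 0.)
Starting point (lowest x, tie lowest y): (-4, -7). Wrap until returning to start. Resulting hull: (-4, -7), (-3, -9), (9, -6), (9, 1), (-4, 7).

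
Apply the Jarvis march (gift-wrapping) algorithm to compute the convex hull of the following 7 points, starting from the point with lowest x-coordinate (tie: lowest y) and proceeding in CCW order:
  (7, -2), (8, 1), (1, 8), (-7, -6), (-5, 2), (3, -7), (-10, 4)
Hull (CCW) = [(-10, 4), (-7, -6), (3, -7), (7, -2), (8, 1), (1, 8)]

Jarvis march: at each step, from the current hull vertex p, select the next vertex q as the point such that every other point lies strictly to the left of (or on) the directed line p → q. (Equivalently: for every other point r, the cross product (q − p) × (r − p) ≥ 0.)
Starting point (lowest x, tie lowest y): (-10, 4). Wrap until returning to start. Resulting hull: (-10, 4), (-7, -6), (3, -7), (7, -2), (8, 1), (1, 8).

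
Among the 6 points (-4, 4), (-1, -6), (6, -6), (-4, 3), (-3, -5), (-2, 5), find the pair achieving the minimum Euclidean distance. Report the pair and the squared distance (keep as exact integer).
Pair = ((-4, 4), (-4, 3)); squared distance = 1

Compute all C(6, 2) = 15 pairwise squared distances (x_i − x_j)² + (y_i − y_j)². The minimum is 1, attained by the pair ((-4, 4), (-4, 3)).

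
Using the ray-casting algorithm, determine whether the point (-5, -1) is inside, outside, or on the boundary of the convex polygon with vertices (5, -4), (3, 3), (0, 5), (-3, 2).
The point (-5, -1) lies strictly outside the polygon

Cast a horizontal ray to the right from the query point and count how many polygon edges it crosses (each edge strictly once or zero times, handled with the usual half-open convention). 
Parity of crossings → even ⇒ outside.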